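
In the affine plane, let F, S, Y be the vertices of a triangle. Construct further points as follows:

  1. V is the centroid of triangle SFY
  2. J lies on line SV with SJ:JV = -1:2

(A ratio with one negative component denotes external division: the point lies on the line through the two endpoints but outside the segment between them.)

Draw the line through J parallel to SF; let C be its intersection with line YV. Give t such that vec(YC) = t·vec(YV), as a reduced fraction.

Assign F = (0, 0), S = (1, 0), Y = (0, 1) — the answer is frame-independent, so this choice is without loss of generality.
1. V is the centroid of triangle SFY ⇒ V = (1/3, 1/3)
2. J lies on line SV with SJ:JV = -1:2 ⇒ J = (5/3, -1/3)
through J parallel to SF: direction (-1, 0); meets YV at C = (2/3, -1/3)
C = Y + t·(V−Y) with t = 2

t = 2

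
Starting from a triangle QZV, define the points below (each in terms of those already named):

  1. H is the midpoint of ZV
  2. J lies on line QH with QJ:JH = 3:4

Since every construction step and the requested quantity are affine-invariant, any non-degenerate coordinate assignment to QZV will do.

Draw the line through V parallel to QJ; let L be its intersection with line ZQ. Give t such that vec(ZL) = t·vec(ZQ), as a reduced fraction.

Work in coordinates with Q = (0, 0), Z = (1, 0), V = (0, 1).
1. H is the midpoint of ZV ⇒ H = (1/2, 1/2)
2. J lies on line QH with QJ:JH = 3:4 ⇒ J = (3/14, 3/14)
through V parallel to QJ: direction (3/14, 3/14); meets ZQ at L = (-1, 0)
L = Z + t·(Q−Z) with t = 2

t = 2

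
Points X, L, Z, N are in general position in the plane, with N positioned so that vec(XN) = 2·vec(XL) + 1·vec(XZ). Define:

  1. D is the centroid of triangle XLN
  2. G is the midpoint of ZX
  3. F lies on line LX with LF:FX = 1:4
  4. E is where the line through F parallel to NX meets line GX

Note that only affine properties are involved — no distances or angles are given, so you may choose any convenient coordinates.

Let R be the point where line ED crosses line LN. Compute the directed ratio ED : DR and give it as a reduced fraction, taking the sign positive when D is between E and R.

Work in coordinates with X = (0, 0), L = (1, 0), Z = (0, 1), N = (2, 1).
1. D is the centroid of triangle XLN ⇒ D = (1, 1/3)
2. G is the midpoint of ZX ⇒ G = (0, 1/2)
3. F lies on line LX with LF:FX = 1:4 ⇒ F = (4/5, 0)
4. E is where the line through F parallel to NX meets line GX ⇒ E = (0, -2/5)
line ED meets LN at R = (9/4, 5/4)
D = E + t·(R−E) with t = 4/9, so ED:DR = 4/9:5/9

ED:DR = 4/5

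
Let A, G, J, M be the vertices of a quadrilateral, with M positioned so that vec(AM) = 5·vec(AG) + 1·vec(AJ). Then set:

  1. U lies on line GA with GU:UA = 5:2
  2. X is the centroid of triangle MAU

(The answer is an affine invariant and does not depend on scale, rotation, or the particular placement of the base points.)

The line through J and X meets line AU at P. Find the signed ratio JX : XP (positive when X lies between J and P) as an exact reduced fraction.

JX:XP = 2

Choose coordinates A = (0, 0), G = (1, 0), J = (0, 1), M = (5, 1).
1. U lies on line GA with GU:UA = 5:2 ⇒ U = (2/7, 0)
2. X is the centroid of triangle MAU ⇒ X = (37/21, 1/3)
line JX meets AU at P = (37/14, 0)
X = J + t·(P−J) with t = 2/3, so JX:XP = 2/3:1/3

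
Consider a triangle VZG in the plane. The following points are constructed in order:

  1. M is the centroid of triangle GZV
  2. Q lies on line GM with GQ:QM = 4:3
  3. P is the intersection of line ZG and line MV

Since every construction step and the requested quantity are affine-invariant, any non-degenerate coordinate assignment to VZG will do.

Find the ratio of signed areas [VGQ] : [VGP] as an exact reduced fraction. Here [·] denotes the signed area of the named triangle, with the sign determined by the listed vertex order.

[VGQ]:[VGP] = 8/21

Set V = (0, 0), Z = (1, 0), G = (0, 1); any affine frame gives the same invariant.
1. M is the centroid of triangle GZV ⇒ M = (1/3, 1/3)
2. Q lies on line GM with GQ:QM = 4:3 ⇒ Q = (4/21, 13/21)
3. P is the intersection of line ZG and line MV ⇒ P = (1/2, 1/2)
2·[VGQ] = -4/21, 2·[VGP] = -1/2
[VGQ]:[VGP] = -4/21:-1/2 = 8/21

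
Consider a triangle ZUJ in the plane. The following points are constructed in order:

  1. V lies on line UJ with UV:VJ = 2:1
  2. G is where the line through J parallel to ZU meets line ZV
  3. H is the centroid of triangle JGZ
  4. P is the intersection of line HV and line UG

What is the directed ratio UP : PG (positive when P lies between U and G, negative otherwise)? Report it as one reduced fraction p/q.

UP:PG = 2

Work in coordinates with Z = (0, 0), U = (1, 0), J = (0, 1).
1. V lies on line UJ with UV:VJ = 2:1 ⇒ V = (1/3, 2/3)
2. G is where the line through J parallel to ZU meets line ZV ⇒ G = (1/2, 1)
3. H is the centroid of triangle JGZ ⇒ H = (1/6, 2/3)
4. P is the intersection of line HV and line UG ⇒ P = (2/3, 2/3)
P = U + t·(G−U) with t = 2/3, so UP:PG = t:(1−t) = 2/3:1/3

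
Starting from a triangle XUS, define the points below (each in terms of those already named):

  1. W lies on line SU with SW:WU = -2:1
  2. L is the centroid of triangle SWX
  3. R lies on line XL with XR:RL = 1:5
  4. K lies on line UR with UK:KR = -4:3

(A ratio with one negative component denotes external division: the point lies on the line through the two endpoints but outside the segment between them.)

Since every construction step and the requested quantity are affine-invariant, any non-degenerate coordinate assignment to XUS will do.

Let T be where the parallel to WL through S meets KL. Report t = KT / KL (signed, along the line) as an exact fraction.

t = 35/29

Work in coordinates with X = (0, 0), U = (1, 0), S = (0, 1).
1. W lies on line SU with SW:WU = -2:1 ⇒ W = (2, -1)
2. L is the centroid of triangle SWX ⇒ L = (2/3, 0)
3. R lies on line XL with XR:RL = 1:5 ⇒ R = (1/9, 0)
4. K lies on line UR with UK:KR = -4:3 ⇒ K = (-23/9, 0)
through S parallel to WL: direction (-4/3, 1); meets KL at T = (4/3, 0)
T = K + t·(L−K) with t = 35/29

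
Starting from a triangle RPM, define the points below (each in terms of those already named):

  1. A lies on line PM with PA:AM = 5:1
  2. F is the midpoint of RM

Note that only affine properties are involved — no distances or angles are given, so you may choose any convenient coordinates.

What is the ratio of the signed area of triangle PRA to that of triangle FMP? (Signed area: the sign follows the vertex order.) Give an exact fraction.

[PRA]:[FMP] = 5/3

Work in coordinates with R = (0, 0), P = (1, 0), M = (0, 1).
1. A lies on line PM with PA:AM = 5:1 ⇒ A = (1/6, 5/6)
2. F is the midpoint of RM ⇒ F = (0, 1/2)
2·[PRA] = -5/6, 2·[FMP] = -1/2
[PRA]:[FMP] = -5/6:-1/2 = 5/3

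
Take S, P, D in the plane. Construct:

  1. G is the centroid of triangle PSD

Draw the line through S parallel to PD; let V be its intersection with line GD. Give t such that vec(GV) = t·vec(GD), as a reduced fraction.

Choose coordinates S = (0, 0), P = (1, 0), D = (0, 1).
1. G is the centroid of triangle PSD ⇒ G = (1/3, 1/3)
through S parallel to PD: direction (-1, 1); meets GD at V = (1, -1)
V = G + t·(D−G) with t = -2

t = -2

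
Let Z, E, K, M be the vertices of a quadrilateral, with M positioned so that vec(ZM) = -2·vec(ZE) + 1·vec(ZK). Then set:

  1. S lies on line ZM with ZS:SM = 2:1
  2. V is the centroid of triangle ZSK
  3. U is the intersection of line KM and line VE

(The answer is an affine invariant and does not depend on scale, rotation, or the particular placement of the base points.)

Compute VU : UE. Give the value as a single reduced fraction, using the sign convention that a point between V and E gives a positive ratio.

Assign Z = (0, 0), E = (1, 0), K = (0, 1), M = (-2, 1) — the answer is frame-independent, so this choice is without loss of generality.
1. S lies on line ZM with ZS:SM = 2:1 ⇒ S = (-4/3, 2/3)
2. V is the centroid of triangle ZSK ⇒ V = (-4/9, 5/9)
3. U is the intersection of line KM and line VE ⇒ U = (-8/5, 1)
U = V + t·(E−V) with t = -4/5, so VU:UE = t:(1−t) = -4/5:9/5

VU:UE = -4/9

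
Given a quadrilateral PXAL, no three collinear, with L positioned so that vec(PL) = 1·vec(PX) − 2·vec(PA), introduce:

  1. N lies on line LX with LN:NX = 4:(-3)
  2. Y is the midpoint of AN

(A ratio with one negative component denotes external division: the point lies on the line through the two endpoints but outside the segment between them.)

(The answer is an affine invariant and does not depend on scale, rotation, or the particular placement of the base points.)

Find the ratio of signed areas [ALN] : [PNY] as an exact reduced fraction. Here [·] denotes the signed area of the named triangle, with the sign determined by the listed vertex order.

[ALN]:[PNY] = 16

Set P = (0, 0), X = (1, 0), A = (0, 1), L = (1, -2); any affine frame gives the same invariant.
1. N lies on line LX with LN:NX = 4:(-3) ⇒ N = (1, 6)
2. Y is the midpoint of AN ⇒ Y = (1/2, 7/2)
2·[ALN] = 8, 2·[PNY] = 1/2
[ALN]:[PNY] = 8:1/2 = 16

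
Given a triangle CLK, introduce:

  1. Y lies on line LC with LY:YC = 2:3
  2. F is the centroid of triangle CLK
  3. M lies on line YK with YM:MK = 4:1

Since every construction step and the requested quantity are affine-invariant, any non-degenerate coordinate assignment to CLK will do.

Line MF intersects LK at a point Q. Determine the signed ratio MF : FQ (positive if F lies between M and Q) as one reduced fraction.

Work in coordinates with C = (0, 0), L = (1, 0), K = (0, 1).
1. Y lies on line LC with LY:YC = 2:3 ⇒ Y = (3/5, 0)
2. F is the centroid of triangle CLK ⇒ F = (1/3, 1/3)
3. M lies on line YK with YM:MK = 4:1 ⇒ M = (3/25, 4/5)
line MF meets LK at Q = (1/19, 18/19)
F = M + t·(Q−M) with t = -19/6, so MF:FQ = -19/6:25/6

MF:FQ = -19/25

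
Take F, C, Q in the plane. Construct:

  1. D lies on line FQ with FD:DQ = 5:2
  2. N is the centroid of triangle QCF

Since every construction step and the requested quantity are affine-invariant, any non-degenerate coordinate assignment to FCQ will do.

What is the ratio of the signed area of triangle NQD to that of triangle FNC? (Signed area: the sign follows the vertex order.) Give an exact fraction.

[NQD]:[FNC] = -2/7

Assign F = (0, 0), C = (1, 0), Q = (0, 1) — the answer is frame-independent, so this choice is without loss of generality.
1. D lies on line FQ with FD:DQ = 5:2 ⇒ D = (0, 5/7)
2. N is the centroid of triangle QCF ⇒ N = (1/3, 1/3)
2·[NQD] = 2/21, 2·[FNC] = -1/3
[NQD]:[FNC] = 2/21:-1/3 = -2/7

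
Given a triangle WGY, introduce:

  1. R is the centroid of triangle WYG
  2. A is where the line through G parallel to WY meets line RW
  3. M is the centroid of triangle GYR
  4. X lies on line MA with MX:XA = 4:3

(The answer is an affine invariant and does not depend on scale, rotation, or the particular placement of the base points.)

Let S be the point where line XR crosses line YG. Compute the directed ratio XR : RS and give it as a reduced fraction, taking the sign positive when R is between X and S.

Set W = (0, 0), G = (1, 0), Y = (0, 1); any affine frame gives the same invariant.
1. R is the centroid of triangle WYG ⇒ R = (1/3, 1/3)
2. A is where the line through G parallel to WY meets line RW ⇒ A = (1, 1)
3. M is the centroid of triangle GYR ⇒ M = (4/9, 4/9)
4. X lies on line MA with MX:XA = 4:3 ⇒ X = (16/21, 16/21)
line XR meets YG at S = (1/2, 1/2)
R = X + t·(S−X) with t = 18/11, so XR:RS = 18/11:-7/11

XR:RS = -18/7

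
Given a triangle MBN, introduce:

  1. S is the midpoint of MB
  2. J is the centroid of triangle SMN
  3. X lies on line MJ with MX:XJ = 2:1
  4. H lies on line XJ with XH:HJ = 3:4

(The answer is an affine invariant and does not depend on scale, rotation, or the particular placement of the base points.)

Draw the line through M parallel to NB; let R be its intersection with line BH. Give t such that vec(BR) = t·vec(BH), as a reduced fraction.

t = 42/25

Set M = (0, 0), B = (1, 0), N = (0, 1); any affine frame gives the same invariant.
1. S is the midpoint of MB ⇒ S = (1/2, 0)
2. J is the centroid of triangle SMN ⇒ J = (1/6, 1/3)
3. X lies on line MJ with MX:XJ = 2:1 ⇒ X = (1/9, 2/9)
4. H lies on line XJ with XH:HJ = 3:4 ⇒ H = (17/126, 17/63)
through M parallel to NB: direction (1, -1); meets BH at R = (-34/75, 34/75)
R = B + t·(H−B) with t = 42/25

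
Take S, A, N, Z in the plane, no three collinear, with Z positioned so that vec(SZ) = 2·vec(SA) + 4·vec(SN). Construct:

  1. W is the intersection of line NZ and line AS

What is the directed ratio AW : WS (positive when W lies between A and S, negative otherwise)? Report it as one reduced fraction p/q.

Assign S = (0, 0), A = (1, 0), N = (0, 1), Z = (2, 4) — the answer is frame-independent, so this choice is without loss of generality.
1. W is the intersection of line NZ and line AS ⇒ W = (-2/3, 0)
W = A + t·(S−A) with t = 5/3, so AW:WS = t:(1−t) = 5/3:-2/3

AW:WS = -5/2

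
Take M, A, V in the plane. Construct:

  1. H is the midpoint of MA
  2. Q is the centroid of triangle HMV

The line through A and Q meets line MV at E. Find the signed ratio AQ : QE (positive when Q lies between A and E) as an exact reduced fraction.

Work in coordinates with M = (0, 0), A = (1, 0), V = (0, 1).
1. H is the midpoint of MA ⇒ H = (1/2, 0)
2. Q is the centroid of triangle HMV ⇒ Q = (1/6, 1/3)
line AQ meets MV at E = (0, 2/5)
Q = A + t·(E−A) with t = 5/6, so AQ:QE = 5/6:1/6

AQ:QE = 5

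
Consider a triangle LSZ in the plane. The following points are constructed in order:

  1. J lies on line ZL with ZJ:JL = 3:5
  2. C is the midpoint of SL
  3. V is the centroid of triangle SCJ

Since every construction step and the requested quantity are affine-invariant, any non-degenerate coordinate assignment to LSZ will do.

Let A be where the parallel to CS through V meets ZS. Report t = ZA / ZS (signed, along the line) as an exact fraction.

Set L = (0, 0), S = (1, 0), Z = (0, 1); any affine frame gives the same invariant.
1. J lies on line ZL with ZJ:JL = 3:5 ⇒ J = (0, 5/8)
2. C is the midpoint of SL ⇒ C = (1/2, 0)
3. V is the centroid of triangle SCJ ⇒ V = (1/2, 5/24)
through V parallel to CS: direction (1/2, 0); meets ZS at A = (19/24, 5/24)
A = Z + t·(S−Z) with t = 19/24

t = 19/24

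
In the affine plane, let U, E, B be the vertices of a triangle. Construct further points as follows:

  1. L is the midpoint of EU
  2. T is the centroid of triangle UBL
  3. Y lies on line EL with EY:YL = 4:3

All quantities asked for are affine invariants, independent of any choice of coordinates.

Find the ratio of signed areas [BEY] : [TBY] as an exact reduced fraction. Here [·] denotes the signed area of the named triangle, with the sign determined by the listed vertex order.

[BEY]:[TBY] = 12/13

Choose coordinates U = (0, 0), E = (1, 0), B = (0, 1).
1. L is the midpoint of EU ⇒ L = (1/2, 0)
2. T is the centroid of triangle UBL ⇒ T = (1/6, 1/3)
3. Y lies on line EL with EY:YL = 4:3 ⇒ Y = (5/7, 0)
2·[BEY] = -2/7, 2·[TBY] = -13/42
[BEY]:[TBY] = -2/7:-13/42 = 12/13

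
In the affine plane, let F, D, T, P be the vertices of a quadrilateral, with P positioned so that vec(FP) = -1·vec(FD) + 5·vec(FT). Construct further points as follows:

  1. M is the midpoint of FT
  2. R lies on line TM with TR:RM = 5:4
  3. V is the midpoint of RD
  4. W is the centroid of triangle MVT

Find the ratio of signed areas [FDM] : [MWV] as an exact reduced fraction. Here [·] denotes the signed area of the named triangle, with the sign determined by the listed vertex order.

Work in coordinates with F = (0, 0), D = (1, 0), T = (0, 1), P = (-1, 5).
1. M is the midpoint of FT ⇒ M = (0, 1/2)
2. R lies on line TM with TR:RM = 5:4 ⇒ R = (0, 13/18)
3. V is the midpoint of RD ⇒ V = (1/2, 13/36)
4. W is the centroid of triangle MVT ⇒ W = (1/6, 67/108)
2·[FDM] = 1/2, 2·[MWV] = -1/12
[FDM]:[MWV] = 1/2:-1/12 = -6

[FDM]:[MWV] = -6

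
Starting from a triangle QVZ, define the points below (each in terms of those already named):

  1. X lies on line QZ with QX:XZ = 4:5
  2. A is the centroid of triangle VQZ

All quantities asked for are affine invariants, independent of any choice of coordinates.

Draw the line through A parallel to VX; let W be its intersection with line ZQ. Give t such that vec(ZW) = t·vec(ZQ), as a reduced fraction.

Choose coordinates Q = (0, 0), V = (1, 0), Z = (0, 1).
1. X lies on line QZ with QX:XZ = 4:5 ⇒ X = (0, 4/9)
2. A is the centroid of triangle VQZ ⇒ A = (1/3, 1/3)
through A parallel to VX: direction (-1, 4/9); meets ZQ at W = (0, 13/27)
W = Z + t·(Q−Z) with t = 14/27

t = 14/27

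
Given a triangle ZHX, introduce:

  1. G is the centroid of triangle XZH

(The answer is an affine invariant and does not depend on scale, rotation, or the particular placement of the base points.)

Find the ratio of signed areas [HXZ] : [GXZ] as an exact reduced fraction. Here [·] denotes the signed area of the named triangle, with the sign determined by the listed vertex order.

[HXZ]:[GXZ] = 3

Assign Z = (0, 0), H = (1, 0), X = (0, 1) — the answer is frame-independent, so this choice is without loss of generality.
1. G is the centroid of triangle XZH ⇒ G = (1/3, 1/3)
2·[HXZ] = 1, 2·[GXZ] = 1/3
[HXZ]:[GXZ] = 1:1/3 = 3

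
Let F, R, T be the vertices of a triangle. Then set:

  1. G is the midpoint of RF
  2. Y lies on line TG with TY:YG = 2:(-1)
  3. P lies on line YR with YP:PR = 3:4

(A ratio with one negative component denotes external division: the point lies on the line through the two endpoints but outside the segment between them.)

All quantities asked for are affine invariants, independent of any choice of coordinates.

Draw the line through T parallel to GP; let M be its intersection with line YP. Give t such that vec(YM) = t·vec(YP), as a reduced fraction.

Set F = (0, 0), R = (1, 0), T = (0, 1); any affine frame gives the same invariant.
1. G is the midpoint of RF ⇒ G = (1/2, 0)
2. Y lies on line TG with TY:YG = 2:(-1) ⇒ Y = (1, -1)
3. P lies on line YR with YP:PR = 3:4 ⇒ P = (1, -4/7)
through T parallel to GP: direction (1/2, -4/7); meets YP at M = (1, -1/7)
M = Y + t·(P−Y) with t = 2

t = 2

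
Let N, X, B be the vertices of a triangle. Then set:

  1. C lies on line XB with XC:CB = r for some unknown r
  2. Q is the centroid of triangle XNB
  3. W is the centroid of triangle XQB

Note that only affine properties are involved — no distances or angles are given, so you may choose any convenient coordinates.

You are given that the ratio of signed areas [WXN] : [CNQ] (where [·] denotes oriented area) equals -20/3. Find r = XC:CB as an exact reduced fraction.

r = 3/2

Choose coordinates N = (0, 0), X = (1, 0), B = (0, 1).
1. With XC:CB = r, write λ = r/(r+1) so C = X + λ·(B−X); C is affine-linear in λ
2. Q is the centroid of triangle XNB ⇒ Q = (1/3, 1/3)
3. W is the centroid of triangle XQB ⇒ W = (4/9, 4/9)
Every point depending on C is an affine combination of C and λ-independent points, so each such coordinate is linear in λ; the λ² term in each signed area is a multiple of (B−X)×(B−X) = 0, so 2·[WXN] and 2·[CNQ] are each linear in λ. Evaluating at λ=0 and λ=1:
  2·[WXN] = -4/9,   2·[CNQ] = 2/3·λ − 1/3
So [WXN]:[CNQ] = (-4/9) / (2/3·λ − 1/3). Setting this equal to -20/3:
  -4/9 = -20/3·(2/3·λ − 1/3)  ⇒  λ = 3/5
Then r = λ/(1−λ) = (3/5)/(2/5) = 3/2. Check: with r = 3/2, C = (2/5, 3/5) and [WXN]:[CNQ] = -20/3 as required.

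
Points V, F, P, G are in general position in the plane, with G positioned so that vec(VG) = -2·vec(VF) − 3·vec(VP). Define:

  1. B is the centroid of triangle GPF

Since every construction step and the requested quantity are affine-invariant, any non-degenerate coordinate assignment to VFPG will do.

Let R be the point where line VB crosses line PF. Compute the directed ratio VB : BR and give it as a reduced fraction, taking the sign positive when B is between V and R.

VB:BR = -1/2

Work in coordinates with V = (0, 0), F = (1, 0), P = (0, 1), G = (-2, -3).
1. B is the centroid of triangle GPF ⇒ B = (-1/3, -2/3)
line VB meets PF at R = (1/3, 2/3)
B = V + t·(R−V) with t = -1, so VB:BR = -1:2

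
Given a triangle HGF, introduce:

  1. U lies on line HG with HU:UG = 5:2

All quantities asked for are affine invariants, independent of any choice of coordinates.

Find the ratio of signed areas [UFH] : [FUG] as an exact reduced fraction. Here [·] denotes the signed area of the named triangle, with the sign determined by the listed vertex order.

Assign H = (0, 0), G = (1, 0), F = (0, 1) — the answer is frame-independent, so this choice is without loss of generality.
1. U lies on line HG with HU:UG = 5:2 ⇒ U = (5/7, 0)
2·[UFH] = 5/7, 2·[FUG] = 2/7
[UFH]:[FUG] = 5/7:2/7 = 5/2

[UFH]:[FUG] = 5/2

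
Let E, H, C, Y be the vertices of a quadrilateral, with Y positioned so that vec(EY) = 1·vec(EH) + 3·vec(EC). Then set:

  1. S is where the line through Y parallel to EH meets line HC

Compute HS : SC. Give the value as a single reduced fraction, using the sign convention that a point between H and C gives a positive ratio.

Choose coordinates E = (0, 0), H = (1, 0), C = (0, 1), Y = (1, 3).
1. S is where the line through Y parallel to EH meets line HC ⇒ S = (-2, 3)
S = H + t·(C−H) with t = 3, so HS:SC = t:(1−t) = 3:-2

HS:SC = -3/2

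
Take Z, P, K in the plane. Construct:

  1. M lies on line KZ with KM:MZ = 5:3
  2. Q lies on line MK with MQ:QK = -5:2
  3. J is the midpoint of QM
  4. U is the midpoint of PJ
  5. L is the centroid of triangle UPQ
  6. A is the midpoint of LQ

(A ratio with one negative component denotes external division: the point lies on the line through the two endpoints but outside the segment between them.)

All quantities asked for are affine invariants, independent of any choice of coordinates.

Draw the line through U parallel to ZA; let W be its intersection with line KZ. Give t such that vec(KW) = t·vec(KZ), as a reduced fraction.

Choose coordinates Z = (0, 0), P = (1, 0), K = (0, 1).
1. M lies on line KZ with KM:MZ = 5:3 ⇒ M = (0, 3/8)
2. Q lies on line MK with MQ:QK = -5:2 ⇒ Q = (0, 17/12)
3. J is the midpoint of QM ⇒ J = (0, 43/48)
4. U is the midpoint of PJ ⇒ U = (1/2, 43/96)
5. L is the centroid of triangle UPQ ⇒ L = (1/2, 179/288)
6. A is the midpoint of LQ ⇒ A = (1/4, 587/576)
through U parallel to ZA: direction (1/4, 587/576); meets KZ at W = (0, -229/144)
W = K + t·(Z−K) with t = 373/144

t = 373/144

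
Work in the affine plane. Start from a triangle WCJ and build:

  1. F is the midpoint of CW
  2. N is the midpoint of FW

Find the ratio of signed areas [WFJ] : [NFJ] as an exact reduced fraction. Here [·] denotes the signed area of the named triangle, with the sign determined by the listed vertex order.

Work in coordinates with W = (0, 0), C = (1, 0), J = (0, 1).
1. F is the midpoint of CW ⇒ F = (1/2, 0)
2. N is the midpoint of FW ⇒ N = (1/4, 0)
2·[WFJ] = 1/2, 2·[NFJ] = 1/4
[WFJ]:[NFJ] = 1/2:1/4 = 2

[WFJ]:[NFJ] = 2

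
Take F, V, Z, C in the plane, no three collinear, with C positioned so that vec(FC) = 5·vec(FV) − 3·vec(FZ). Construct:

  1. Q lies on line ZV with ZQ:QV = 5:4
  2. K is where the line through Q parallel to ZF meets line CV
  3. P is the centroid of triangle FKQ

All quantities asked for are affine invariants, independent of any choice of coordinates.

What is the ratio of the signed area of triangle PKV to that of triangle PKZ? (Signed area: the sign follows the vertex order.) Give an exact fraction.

Set F = (0, 0), V = (1, 0), Z = (0, 1), C = (5, -3); any affine frame gives the same invariant.
1. Q lies on line ZV with ZQ:QV = 5:4 ⇒ Q = (5/9, 4/9)
2. K is where the line through Q parallel to ZF meets line CV ⇒ K = (5/9, 1/3)
3. P is the centroid of triangle FKQ ⇒ P = (10/27, 7/27)
2·[PKV] = -23/243, 2·[PKZ] = 40/243
[PKV]:[PKZ] = -23/243:40/243 = -23/40

[PKV]:[PKZ] = -23/40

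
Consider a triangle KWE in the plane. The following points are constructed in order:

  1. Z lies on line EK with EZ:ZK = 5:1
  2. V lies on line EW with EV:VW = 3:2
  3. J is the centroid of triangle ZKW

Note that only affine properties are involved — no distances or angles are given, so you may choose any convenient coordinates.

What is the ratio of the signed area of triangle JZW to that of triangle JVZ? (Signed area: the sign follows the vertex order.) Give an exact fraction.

[JZW]:[JVZ] = -5/13

Set K = (0, 0), W = (1, 0), E = (0, 1); any affine frame gives the same invariant.
1. Z lies on line EK with EZ:ZK = 5:1 ⇒ Z = (0, 1/6)
2. V lies on line EW with EV:VW = 3:2 ⇒ V = (3/5, 2/5)
3. J is the centroid of triangle ZKW ⇒ J = (1/3, 1/18)
2·[JZW] = -1/18, 2·[JVZ] = 13/90
[JZW]:[JVZ] = -1/18:13/90 = -5/13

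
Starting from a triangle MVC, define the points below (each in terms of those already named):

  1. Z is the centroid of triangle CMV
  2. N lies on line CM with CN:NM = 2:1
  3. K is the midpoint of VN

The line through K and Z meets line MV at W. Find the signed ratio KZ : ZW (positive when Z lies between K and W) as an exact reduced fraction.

Assign M = (0, 0), V = (1, 0), C = (0, 1) — the answer is frame-independent, so this choice is without loss of generality.
1. Z is the centroid of triangle CMV ⇒ Z = (1/3, 1/3)
2. N lies on line CM with CN:NM = 2:1 ⇒ N = (0, 1/3)
3. K is the midpoint of VN ⇒ K = (1/2, 1/6)
line KZ meets MV at W = (2/3, 0)
Z = K + t·(W−K) with t = -1, so KZ:ZW = -1:2

KZ:ZW = -1/2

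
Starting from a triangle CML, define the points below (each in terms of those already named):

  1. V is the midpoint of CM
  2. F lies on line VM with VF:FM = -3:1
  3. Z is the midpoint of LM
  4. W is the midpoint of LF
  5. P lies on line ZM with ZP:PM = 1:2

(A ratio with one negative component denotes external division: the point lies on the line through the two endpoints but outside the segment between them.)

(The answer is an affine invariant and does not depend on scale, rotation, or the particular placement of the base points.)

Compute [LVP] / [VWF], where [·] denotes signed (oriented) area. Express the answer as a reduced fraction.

Choose coordinates C = (0, 0), M = (1, 0), L = (0, 1).
1. V is the midpoint of CM ⇒ V = (1/2, 0)
2. F lies on line VM with VF:FM = -3:1 ⇒ F = (5/4, 0)
3. Z is the midpoint of LM ⇒ Z = (1/2, 1/2)
4. W is the midpoint of LF ⇒ W = (5/8, 1/2)
5. P lies on line ZM with ZP:PM = 1:2 ⇒ P = (2/3, 1/3)
2·[LVP] = 1/3, 2·[VWF] = -3/8
[LVP]:[VWF] = 1/3:-3/8 = -8/9

[LVP]:[VWF] = -8/9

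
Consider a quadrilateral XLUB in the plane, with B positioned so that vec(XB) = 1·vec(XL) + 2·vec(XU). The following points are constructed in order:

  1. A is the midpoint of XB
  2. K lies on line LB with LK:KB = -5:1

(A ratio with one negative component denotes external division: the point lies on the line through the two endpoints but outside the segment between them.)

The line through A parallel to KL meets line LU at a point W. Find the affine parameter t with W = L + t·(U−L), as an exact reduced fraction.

Work in coordinates with X = (0, 0), L = (1, 0), U = (0, 1), B = (1, 2).
1. A is the midpoint of XB ⇒ A = (1/2, 1)
2. K lies on line LB with LK:KB = -5:1 ⇒ K = (1, 5/2)
through A parallel to KL: direction (0, -5/2); meets LU at W = (1/2, 1/2)
W = L + t·(U−L) with t = 1/2

t = 1/2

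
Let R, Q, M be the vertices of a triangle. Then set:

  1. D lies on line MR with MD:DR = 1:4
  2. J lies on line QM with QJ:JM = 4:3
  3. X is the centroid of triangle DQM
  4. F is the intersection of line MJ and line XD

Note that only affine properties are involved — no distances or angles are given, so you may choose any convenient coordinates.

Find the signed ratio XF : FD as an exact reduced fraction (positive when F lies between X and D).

XF:FD = -1/3

Assign R = (0, 0), Q = (1, 0), M = (0, 1) — the answer is frame-independent, so this choice is without loss of generality.
1. D lies on line MR with MD:DR = 1:4 ⇒ D = (0, 4/5)
2. J lies on line QM with QJ:JM = 4:3 ⇒ J = (3/7, 4/7)
3. X is the centroid of triangle DQM ⇒ X = (1/3, 3/5)
4. F is the intersection of line MJ and line XD ⇒ F = (1/2, 1/2)
F = X + t·(D−X) with t = -1/2, so XF:FD = t:(1−t) = -1/2:3/2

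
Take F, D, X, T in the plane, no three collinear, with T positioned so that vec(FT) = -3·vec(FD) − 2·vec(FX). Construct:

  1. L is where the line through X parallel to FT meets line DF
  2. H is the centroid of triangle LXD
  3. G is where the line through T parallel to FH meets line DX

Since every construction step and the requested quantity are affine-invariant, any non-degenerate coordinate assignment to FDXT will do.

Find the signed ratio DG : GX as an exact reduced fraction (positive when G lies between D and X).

DG:GX = -10/9

Assign F = (0, 0), D = (1, 0), X = (0, 1), T = (-3, -2) — the answer is frame-independent, so this choice is without loss of generality.
1. L is where the line through X parallel to FT meets line DF ⇒ L = (-3/2, 0)
2. H is the centroid of triangle LXD ⇒ H = (-1/6, 1/3)
3. G is where the line through T parallel to FH meets line DX ⇒ G = (-9, 10)
G = D + t·(X−D) with t = 10, so DG:GX = t:(1−t) = 10:-9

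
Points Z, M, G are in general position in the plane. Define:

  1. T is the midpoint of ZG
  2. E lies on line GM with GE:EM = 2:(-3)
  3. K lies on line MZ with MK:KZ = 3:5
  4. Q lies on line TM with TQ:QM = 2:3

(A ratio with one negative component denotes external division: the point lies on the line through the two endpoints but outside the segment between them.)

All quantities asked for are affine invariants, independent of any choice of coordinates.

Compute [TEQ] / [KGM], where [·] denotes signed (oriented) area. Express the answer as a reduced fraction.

Work in coordinates with Z = (0, 0), M = (1, 0), G = (0, 1).
1. T is the midpoint of ZG ⇒ T = (0, 1/2)
2. E lies on line GM with GE:EM = 2:(-3) ⇒ E = (-2, 3)
3. K lies on line MZ with MK:KZ = 3:5 ⇒ K = (5/8, 0)
4. Q lies on line TM with TQ:QM = 2:3 ⇒ Q = (2/5, 3/10)
2·[TEQ] = -3/5, 2·[KGM] = -3/8
[TEQ]:[KGM] = -3/5:-3/8 = 8/5

[TEQ]:[KGM] = 8/5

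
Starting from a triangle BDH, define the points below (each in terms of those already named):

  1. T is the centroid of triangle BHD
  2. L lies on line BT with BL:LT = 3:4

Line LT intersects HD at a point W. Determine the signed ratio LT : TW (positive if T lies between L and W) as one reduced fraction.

Set B = (0, 0), D = (1, 0), H = (0, 1); any affine frame gives the same invariant.
1. T is the centroid of triangle BHD ⇒ T = (1/3, 1/3)
2. L lies on line BT with BL:LT = 3:4 ⇒ L = (1/7, 1/7)
line LT meets HD at W = (1/2, 1/2)
T = L + t·(W−L) with t = 8/15, so LT:TW = 8/15:7/15

LT:TW = 8/7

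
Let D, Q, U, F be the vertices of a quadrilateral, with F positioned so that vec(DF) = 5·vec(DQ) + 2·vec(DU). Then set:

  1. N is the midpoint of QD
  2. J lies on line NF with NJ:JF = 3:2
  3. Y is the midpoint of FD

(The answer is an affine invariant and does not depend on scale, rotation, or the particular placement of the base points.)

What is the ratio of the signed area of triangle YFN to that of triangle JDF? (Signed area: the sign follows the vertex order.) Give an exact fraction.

[YFN]:[JDF] = 5/4

Work in coordinates with D = (0, 0), Q = (1, 0), U = (0, 1), F = (5, 2).
1. N is the midpoint of QD ⇒ N = (1/2, 0)
2. J lies on line NF with NJ:JF = 3:2 ⇒ J = (16/5, 6/5)
3. Y is the midpoint of FD ⇒ Y = (5/2, 1)
2·[YFN] = -1/2, 2·[JDF] = -2/5
[YFN]:[JDF] = -1/2:-2/5 = 5/4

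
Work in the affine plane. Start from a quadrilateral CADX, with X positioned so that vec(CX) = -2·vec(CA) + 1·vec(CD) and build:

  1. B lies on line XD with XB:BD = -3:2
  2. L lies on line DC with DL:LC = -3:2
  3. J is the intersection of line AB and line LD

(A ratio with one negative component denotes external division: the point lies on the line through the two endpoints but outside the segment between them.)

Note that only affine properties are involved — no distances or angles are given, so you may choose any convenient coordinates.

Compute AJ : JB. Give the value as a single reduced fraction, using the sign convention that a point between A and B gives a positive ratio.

AJ:JB = -1/4

Work in coordinates with C = (0, 0), A = (1, 0), D = (0, 1), X = (-2, 1).
1. B lies on line XD with XB:BD = -3:2 ⇒ B = (4, 1)
2. L lies on line DC with DL:LC = -3:2 ⇒ L = (0, -2)
3. J is the intersection of line AB and line LD ⇒ J = (0, -1/3)
J = A + t·(B−A) with t = -1/3, so AJ:JB = t:(1−t) = -1/3:4/3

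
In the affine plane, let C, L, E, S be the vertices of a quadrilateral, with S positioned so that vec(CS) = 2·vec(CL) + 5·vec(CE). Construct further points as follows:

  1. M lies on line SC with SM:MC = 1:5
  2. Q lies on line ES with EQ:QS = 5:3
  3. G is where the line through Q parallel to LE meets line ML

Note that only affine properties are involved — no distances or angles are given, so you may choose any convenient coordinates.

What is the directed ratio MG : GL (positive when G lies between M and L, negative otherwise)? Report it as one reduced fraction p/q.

MG:GL = 13/45

Work in coordinates with C = (0, 0), L = (1, 0), E = (0, 1), S = (2, 5).
1. M lies on line SC with SM:MC = 1:5 ⇒ M = (5/3, 25/6)
2. Q lies on line ES with EQ:QS = 5:3 ⇒ Q = (5/4, 7/2)
3. G is where the line through Q parallel to LE meets line ML ⇒ G = (44/29, 375/116)
G = M + t·(L−M) with t = 13/58, so MG:GL = t:(1−t) = 13/58:45/58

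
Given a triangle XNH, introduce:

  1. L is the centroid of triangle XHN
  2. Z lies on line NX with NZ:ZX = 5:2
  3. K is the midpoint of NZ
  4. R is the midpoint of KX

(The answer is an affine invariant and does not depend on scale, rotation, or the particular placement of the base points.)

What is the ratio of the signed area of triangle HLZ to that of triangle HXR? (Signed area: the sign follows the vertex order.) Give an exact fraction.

Assign X = (0, 0), N = (1, 0), H = (0, 1) — the answer is frame-independent, so this choice is without loss of generality.
1. L is the centroid of triangle XHN ⇒ L = (1/3, 1/3)
2. Z lies on line NX with NZ:ZX = 5:2 ⇒ Z = (2/7, 0)
3. K is the midpoint of NZ ⇒ K = (9/14, 0)
4. R is the midpoint of KX ⇒ R = (9/28, 0)
2·[HLZ] = -1/7, 2·[HXR] = 9/28
[HLZ]:[HXR] = -1/7:9/28 = -4/9

[HLZ]:[HXR] = -4/9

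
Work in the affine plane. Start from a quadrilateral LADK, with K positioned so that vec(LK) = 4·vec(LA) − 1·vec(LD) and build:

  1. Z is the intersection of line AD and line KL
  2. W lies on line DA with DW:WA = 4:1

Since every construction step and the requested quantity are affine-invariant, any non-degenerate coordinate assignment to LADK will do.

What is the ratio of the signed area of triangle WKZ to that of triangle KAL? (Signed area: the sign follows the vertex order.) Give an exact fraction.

Set L = (0, 0), A = (1, 0), D = (0, 1), K = (4, -1); any affine frame gives the same invariant.
1. Z is the intersection of line AD and line KL ⇒ Z = (4/3, -1/3)
2. W lies on line DA with DW:WA = 4:1 ⇒ W = (4/5, 1/5)
2·[WKZ] = -16/15, 2·[KAL] = 1
[WKZ]:[KAL] = -16/15:1 = -16/15

[WKZ]:[KAL] = -16/15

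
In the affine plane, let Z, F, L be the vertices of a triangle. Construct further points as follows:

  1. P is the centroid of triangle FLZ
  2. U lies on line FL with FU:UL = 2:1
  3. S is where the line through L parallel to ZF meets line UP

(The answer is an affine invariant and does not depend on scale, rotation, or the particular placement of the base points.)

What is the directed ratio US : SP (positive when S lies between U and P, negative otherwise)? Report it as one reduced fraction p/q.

Work in coordinates with Z = (0, 0), F = (1, 0), L = (0, 1).
1. P is the centroid of triangle FLZ ⇒ P = (1/3, 1/3)
2. U lies on line FL with FU:UL = 2:1 ⇒ U = (1/3, 2/3)
3. S is where the line through L parallel to ZF meets line UP ⇒ S = (1/3, 1)
S = U + t·(P−U) with t = -1, so US:SP = t:(1−t) = -1:2

US:SP = -1/2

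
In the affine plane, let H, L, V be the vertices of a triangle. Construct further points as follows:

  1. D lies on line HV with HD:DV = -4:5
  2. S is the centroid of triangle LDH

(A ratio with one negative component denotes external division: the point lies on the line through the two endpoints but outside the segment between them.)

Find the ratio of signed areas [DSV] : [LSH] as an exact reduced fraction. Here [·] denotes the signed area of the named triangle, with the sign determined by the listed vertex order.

[DSV]:[LSH] = -5/4

Set H = (0, 0), L = (1, 0), V = (0, 1); any affine frame gives the same invariant.
1. D lies on line HV with HD:DV = -4:5 ⇒ D = (0, -4)
2. S is the centroid of triangle LDH ⇒ S = (1/3, -4/3)
2·[DSV] = 5/3, 2·[LSH] = -4/3
[DSV]:[LSH] = 5/3:-4/3 = -5/4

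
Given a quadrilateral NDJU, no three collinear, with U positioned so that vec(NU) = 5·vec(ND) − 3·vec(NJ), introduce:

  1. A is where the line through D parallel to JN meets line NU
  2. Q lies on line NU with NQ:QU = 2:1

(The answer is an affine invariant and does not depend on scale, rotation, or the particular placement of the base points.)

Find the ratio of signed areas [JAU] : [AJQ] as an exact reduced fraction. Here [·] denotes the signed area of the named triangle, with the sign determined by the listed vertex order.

[JAU]:[AJQ] = -12/7

Set N = (0, 0), D = (1, 0), J = (0, 1), U = (5, -3); any affine frame gives the same invariant.
1. A is where the line through D parallel to JN meets line NU ⇒ A = (1, -3/5)
2. Q lies on line NU with NQ:QU = 2:1 ⇒ Q = (10/3, -2)
2·[JAU] = 4, 2·[AJQ] = -7/3
[JAU]:[AJQ] = 4:-7/3 = -12/7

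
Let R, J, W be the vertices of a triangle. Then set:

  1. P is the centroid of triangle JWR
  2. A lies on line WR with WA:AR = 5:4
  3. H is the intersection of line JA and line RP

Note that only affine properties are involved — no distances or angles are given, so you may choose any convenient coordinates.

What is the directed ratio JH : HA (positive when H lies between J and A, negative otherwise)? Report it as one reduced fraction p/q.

Assign R = (0, 0), J = (1, 0), W = (0, 1) — the answer is frame-independent, so this choice is without loss of generality.
1. P is the centroid of triangle JWR ⇒ P = (1/3, 1/3)
2. A lies on line WR with WA:AR = 5:4 ⇒ A = (0, 4/9)
3. H is the intersection of line JA and line RP ⇒ H = (4/13, 4/13)
H = J + t·(A−J) with t = 9/13, so JH:HA = t:(1−t) = 9/13:4/13

JH:HA = 9/4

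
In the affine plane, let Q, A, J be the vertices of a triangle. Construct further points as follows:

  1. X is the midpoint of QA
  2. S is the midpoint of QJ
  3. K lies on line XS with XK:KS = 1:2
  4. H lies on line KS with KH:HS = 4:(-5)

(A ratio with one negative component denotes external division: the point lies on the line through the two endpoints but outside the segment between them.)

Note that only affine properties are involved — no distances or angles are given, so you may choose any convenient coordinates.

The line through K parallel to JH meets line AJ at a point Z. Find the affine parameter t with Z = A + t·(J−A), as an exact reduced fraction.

Assign Q = (0, 0), A = (1, 0), J = (0, 1) — the answer is frame-independent, so this choice is without loss of generality.
1. X is the midpoint of QA ⇒ X = (1/2, 0)
2. S is the midpoint of QJ ⇒ S = (0, 1/2)
3. K lies on line XS with XK:KS = 1:2 ⇒ K = (1/3, 1/6)
4. H lies on line KS with KH:HS = 4:(-5) ⇒ H = (5/3, -7/6)
through K parallel to JH: direction (5/3, -13/6); meets AJ at Z = (-4/3, 7/3)
Z = A + t·(J−A) with t = 7/3

t = 7/3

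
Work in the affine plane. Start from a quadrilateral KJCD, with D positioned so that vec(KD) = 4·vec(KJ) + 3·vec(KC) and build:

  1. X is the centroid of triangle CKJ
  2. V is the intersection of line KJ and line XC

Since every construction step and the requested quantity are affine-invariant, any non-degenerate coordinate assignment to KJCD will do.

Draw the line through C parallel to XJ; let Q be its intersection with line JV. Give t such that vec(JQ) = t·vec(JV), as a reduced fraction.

t = -2

Assign K = (0, 0), J = (1, 0), C = (0, 1), D = (4, 3) — the answer is frame-independent, so this choice is without loss of generality.
1. X is the centroid of triangle CKJ ⇒ X = (1/3, 1/3)
2. V is the intersection of line KJ and line XC ⇒ V = (1/2, 0)
through C parallel to XJ: direction (2/3, -1/3); meets JV at Q = (2, 0)
Q = J + t·(V−J) with t = -2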